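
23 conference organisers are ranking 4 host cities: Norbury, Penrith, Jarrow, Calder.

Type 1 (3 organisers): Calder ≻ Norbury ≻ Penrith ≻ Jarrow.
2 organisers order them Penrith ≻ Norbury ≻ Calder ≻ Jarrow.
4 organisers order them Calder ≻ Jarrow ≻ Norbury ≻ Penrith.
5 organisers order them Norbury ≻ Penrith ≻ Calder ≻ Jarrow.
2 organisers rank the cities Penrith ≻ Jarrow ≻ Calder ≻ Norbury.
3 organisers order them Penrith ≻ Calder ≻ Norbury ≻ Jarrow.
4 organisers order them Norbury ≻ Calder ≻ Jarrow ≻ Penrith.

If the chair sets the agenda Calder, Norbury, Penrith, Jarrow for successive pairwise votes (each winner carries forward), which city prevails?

Penrith

Round 1: Calder vs Norbury — 12–11, Calder advances.
Round 2: Calder vs Penrith — 11–12, Penrith advances.
Round 3: Penrith vs Jarrow — 15–8, Penrith advances.
The agenda winner is Penrith.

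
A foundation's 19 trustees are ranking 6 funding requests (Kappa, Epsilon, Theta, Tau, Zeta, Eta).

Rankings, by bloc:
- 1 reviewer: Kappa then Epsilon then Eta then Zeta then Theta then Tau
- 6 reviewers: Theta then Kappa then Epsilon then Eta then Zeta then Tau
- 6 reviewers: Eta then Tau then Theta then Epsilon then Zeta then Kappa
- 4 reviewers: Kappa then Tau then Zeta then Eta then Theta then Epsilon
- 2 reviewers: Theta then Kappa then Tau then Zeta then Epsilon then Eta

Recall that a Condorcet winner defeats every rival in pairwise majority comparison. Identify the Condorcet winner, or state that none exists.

Pairwise majorities:
Kappa vs Epsilon: 1+6+4+2 = 13 for Kappa, 6 for Epsilon — Kappa by 13–6.
Kappa vs Theta: Theta, 14–5.
Kappa vs Tau: Kappa is ranked higher on 1+6+4+2 = 13 ballots, Tau on 6. Kappa wins 13–6.
Kappa vs Zeta: Kappa preferred on 1+6+4+2 = 13 ballots; Kappa wins 13–6.
Kappa vs Eta: Kappa, 13–6.
Epsilon–Theta: Theta 18–1.
Epsilon–Tau: Tau 12–7.
Epsilon vs Zeta: 13 to 6, Epsilon.
Epsilon vs Eta: 9 to 10, Eta.
Theta–Tau: Tau 10–9.
Theta vs Zeta: 14 to 5, Theta.
Theta vs Eta: 8 to 11, Eta.
Tau vs Zeta: Tau, 12–7.
Tau vs Eta: Tau is ranked higher on 4+2 = 6 ballots, Eta on 13. Eta wins 13–6.
Zeta vs Eta: Zeta is ranked higher on 4+2 = 6 ballots, Eta on 13. Eta wins 13–6.
No project is unbeaten: Kappa loses to Theta; Epsilon loses to Kappa; Theta loses to Tau; Tau loses to Kappa; Zeta loses to Kappa; Eta loses to Kappa. In particular Kappa → Tau → Theta → Kappa is a majority cycle — no Condorcet winner exists.

none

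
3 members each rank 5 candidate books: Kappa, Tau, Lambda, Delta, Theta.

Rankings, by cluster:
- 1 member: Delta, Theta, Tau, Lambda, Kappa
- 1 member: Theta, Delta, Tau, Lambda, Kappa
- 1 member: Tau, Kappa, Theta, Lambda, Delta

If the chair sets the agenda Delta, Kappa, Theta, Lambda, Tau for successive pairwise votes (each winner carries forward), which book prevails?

Theta

Round 1: Delta vs Kappa — 2–1, Delta advances.
Round 2: Delta vs Theta — 1–2, Theta advances.
Round 3: Theta vs Lambda — 3–0, Theta advances.
Round 4: Theta vs Tau — 2–1, Theta advances.
Theta survives the agenda.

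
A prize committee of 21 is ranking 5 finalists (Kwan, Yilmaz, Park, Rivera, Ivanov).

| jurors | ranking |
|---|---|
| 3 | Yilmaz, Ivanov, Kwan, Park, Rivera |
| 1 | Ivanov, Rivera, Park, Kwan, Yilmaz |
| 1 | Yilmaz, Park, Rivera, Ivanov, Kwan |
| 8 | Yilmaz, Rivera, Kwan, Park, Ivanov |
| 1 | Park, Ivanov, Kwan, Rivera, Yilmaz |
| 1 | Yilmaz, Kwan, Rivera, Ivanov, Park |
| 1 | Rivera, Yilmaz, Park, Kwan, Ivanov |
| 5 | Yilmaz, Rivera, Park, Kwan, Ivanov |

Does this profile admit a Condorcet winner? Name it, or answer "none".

Check each pair by majority over 21 ballots:
Kwan vs Yilmaz: Yilmaz wins 19–2.
Kwan vs Park: Kwan, 12–9.
Kwan vs Rivera: Kwan preferred on 3+1+1 = 5 ballots; Rivera wins 16–5.
Kwan vs Ivanov: Kwan is ranked higher on 8+1+1+5 = 15 ballots, Ivanov on 6. Kwan wins 15–6.
Yilmaz vs Park: Yilmaz wins 19–2.
Yilmaz vs Rivera: Yilmaz is ranked higher on 3+1+8+1+5 = 18 ballots, Rivera on 3. Yilmaz wins 18–3.
Yilmaz vs Ivanov: Yilmaz wins 19–2.
Park vs Rivera: Park is ranked higher on 3+1+1 = 5 ballots, Rivera on 16. Rivera wins 16–5.
Park vs Ivanov: Park, 16–5.
Rivera vs Ivanov: Rivera, 16–5.
Only Yilmaz has no losses; Yilmaz is the Condorcet winner.

Yilmaz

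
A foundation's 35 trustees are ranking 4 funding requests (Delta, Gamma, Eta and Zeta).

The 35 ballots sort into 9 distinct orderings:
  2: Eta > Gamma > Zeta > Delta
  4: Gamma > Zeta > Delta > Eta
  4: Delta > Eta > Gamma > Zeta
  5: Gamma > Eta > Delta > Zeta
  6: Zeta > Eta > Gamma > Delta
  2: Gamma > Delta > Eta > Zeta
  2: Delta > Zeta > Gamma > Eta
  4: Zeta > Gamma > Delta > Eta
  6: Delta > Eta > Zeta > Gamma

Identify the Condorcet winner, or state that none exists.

none

Pairwise majorities:
Delta vs Gamma: 12 to 23, Gamma.
Delta–Eta: Delta 22–13.
Delta vs Zeta: Delta wins 19–16.
Gamma vs Eta: Eta wins 18–17.
Gamma vs Zeta: Gamma is ranked higher on 2+4+4+5+2 = 17 ballots, Zeta on 18. Zeta wins 18–17.
Eta vs Zeta: Eta preferred on 2+4+5+2+6 = 19 ballots; Eta wins 19–16.
Each project drops at least one matchup (Delta loses to Gamma; Gamma loses to Eta; Eta loses to Delta; Zeta loses to Delta); the cycle Delta beats Eta beats Gamma beats Delta rules out a Condorcet winner.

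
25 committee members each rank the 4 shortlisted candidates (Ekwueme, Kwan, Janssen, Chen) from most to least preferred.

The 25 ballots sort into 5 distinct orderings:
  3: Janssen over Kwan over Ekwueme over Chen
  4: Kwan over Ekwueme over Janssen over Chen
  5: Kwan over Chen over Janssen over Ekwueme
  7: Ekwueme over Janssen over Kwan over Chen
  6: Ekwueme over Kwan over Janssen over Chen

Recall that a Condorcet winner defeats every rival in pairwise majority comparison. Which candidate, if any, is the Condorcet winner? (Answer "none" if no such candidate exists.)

Ekwueme

Pairwise majorities:
Ekwueme vs Kwan: Ekwueme is ranked higher on 7+6 = 13 ballots, Kwan on 12. Ekwueme wins 13–12.
Ekwueme vs Janssen: Ekwueme is ranked higher on 4+7+6 = 17 ballots, Janssen on 8. Ekwueme wins 17–8.
Ekwueme vs Chen: Ekwueme is ranked higher on 3+4+7+6 = 20 ballots, Chen on 5. Ekwueme wins 20–5.
Kwan vs Janssen: 4+5+6 = 15 for Kwan, 10 for Janssen — Kwan by 15–10.
Kwan vs Chen: Kwan wins 25–0.
Janssen vs Chen: Janssen wins 20–5.
Ekwueme wins every pairwise contest, so Ekwueme is the Condorcet winner.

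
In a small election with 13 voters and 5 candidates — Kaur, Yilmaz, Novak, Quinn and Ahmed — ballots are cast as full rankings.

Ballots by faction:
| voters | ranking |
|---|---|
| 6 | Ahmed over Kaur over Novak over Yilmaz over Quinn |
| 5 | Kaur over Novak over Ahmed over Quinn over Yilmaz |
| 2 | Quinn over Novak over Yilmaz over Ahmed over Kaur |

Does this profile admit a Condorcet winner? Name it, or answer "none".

Check each pair by majority over 13 ballots:
Kaur vs Yilmaz: Kaur is ranked higher on 6+5 = 11 ballots, Yilmaz on 2. Kaur wins 11–2.
Kaur vs Novak: 6+5 = 11 for Kaur, 2 for Novak — Kaur by 11–2.
Kaur vs Quinn: 6+5 = 11 for Kaur, 2 for Quinn — Kaur by 11–2.
Kaur vs Ahmed: 5 for Kaur, 8 for Ahmed — Ahmed by 8–5.
Yilmaz vs Novak: Yilmaz is ranked higher on 0 ballots, Novak on 13. Novak wins 13–0.
Yilmaz vs Quinn: Yilmaz preferred on 6 ballots; Quinn wins 7–6.
Yilmaz vs Ahmed: Yilmaz preferred on 2 ballots; Ahmed wins 11–2.
Novak vs Quinn: Novak is ranked higher on 6+5 = 11 ballots, Quinn on 2. Novak wins 11–2.
Novak vs Ahmed: 5+2 = 7 for Novak, 6 for Ahmed — Novak by 7–6.
Quinn vs Ahmed: 2 for Quinn, 11 for Ahmed — Ahmed by 11–2.
Every candidate loses at least once (Kaur loses to Ahmed; Yilmaz loses to Kaur; Novak loses to Kaur; Quinn loses to Kaur; Ahmed loses to Novak). The majority relation contains the cycle Kaur → Novak → Ahmed → Kaur, so there is no Condorcet winner.

none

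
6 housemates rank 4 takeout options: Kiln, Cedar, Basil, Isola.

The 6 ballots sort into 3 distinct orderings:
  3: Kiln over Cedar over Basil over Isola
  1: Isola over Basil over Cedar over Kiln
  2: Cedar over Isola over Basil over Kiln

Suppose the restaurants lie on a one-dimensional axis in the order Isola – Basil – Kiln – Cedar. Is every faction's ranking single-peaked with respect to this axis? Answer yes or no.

Axis positions: Isola=1, Basil=2, Kiln=3, Cedar=4.
Faction 1 (peak Kiln at position 3): ranking walks positions 3-4-2-1, expanding outward from the peak — single-peaked.
Faction 2: ranking walks positions 1-2-4-3; Cedar is ranked above Kiln even though Kiln lies between Cedar and the peak Isola on the axis — preferences dip and rise again. Not single-peaked.
Faction 3: ranking walks positions 4-1-2-3; Isola is ranked above Kiln even though Kiln lies between Isola and the peak Cedar on the axis — preferences dip and rise again. Not single-peaked.
Faction 2 violates single-peakedness, so the profile is not single-peaked on this axis.

no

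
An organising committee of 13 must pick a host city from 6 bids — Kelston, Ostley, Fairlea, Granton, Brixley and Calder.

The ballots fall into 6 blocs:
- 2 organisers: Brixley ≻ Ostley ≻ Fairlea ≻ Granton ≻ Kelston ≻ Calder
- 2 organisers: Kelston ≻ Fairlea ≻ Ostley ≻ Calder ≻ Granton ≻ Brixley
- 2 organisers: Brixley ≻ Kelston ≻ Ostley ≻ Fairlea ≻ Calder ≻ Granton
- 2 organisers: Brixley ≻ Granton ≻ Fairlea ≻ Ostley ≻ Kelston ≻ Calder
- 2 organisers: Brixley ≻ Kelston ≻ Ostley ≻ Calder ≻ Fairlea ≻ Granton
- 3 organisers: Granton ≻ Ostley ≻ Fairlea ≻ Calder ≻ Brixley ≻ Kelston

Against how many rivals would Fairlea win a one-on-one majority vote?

Fairlea against each rival (13 organisers):
Fairlea–Kelston: Fairlea 7–6.
Fairlea vs Ostley: Ostley, 9–4.
Fairlea vs Granton: Fairlea preferred on 2+2+2+2 = 8 ballots; Fairlea wins 8–5.
Fairlea vs Brixley: 2+3 = 5 for Fairlea, 8 for Brixley — Brixley by 8–5.
Fairlea vs Calder: Fairlea preferred on 2+2+2+2+3 = 11 ballots; Fairlea wins 11–2.
Fairlea beats Kelston, Granton, Calder; loses to Ostley, Brixley — 3 pairwise wins.

3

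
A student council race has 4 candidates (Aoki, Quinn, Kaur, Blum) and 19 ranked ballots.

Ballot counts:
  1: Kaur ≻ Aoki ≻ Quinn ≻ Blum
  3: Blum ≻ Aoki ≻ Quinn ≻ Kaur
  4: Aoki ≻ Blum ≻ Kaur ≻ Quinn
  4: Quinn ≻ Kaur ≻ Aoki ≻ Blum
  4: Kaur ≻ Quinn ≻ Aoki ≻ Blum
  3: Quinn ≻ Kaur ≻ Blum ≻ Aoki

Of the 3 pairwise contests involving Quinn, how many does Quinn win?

Quinn against each rival (19 voters):
Quinn vs Aoki: Quinn preferred on 4+4+3 = 11 ballots; Quinn wins 11–8.
Quinn vs Kaur: Quinn wins 10–9.
Quinn vs Blum: Quinn preferred on 1+4+4+3 = 12 ballots; Quinn wins 12–7.
Quinn beats Aoki, Kaur, Blum — 3 pairwise wins.

3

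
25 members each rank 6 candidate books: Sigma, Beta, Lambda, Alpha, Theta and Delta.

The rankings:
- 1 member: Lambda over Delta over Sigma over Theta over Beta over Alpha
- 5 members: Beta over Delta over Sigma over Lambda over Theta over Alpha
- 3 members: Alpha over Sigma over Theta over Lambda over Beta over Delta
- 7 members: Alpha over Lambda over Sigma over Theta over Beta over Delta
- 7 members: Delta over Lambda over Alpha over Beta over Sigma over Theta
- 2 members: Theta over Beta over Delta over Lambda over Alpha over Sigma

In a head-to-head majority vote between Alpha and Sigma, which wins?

Ballots ranking Alpha above Sigma: 3 + 7 + 7 + 2 = 19.
Ballots ranking Sigma above Alpha: 25 − 19 = 6.
Alpha wins the head-to-head 19–6.

Alpha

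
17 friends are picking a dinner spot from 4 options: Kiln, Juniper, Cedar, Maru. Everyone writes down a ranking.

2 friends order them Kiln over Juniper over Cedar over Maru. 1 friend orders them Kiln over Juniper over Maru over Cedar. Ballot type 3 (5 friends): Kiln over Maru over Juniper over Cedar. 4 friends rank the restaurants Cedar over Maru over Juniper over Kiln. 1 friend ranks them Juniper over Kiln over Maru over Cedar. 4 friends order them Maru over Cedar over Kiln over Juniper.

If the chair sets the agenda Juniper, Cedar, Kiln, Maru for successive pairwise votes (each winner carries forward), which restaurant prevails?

Kiln

Round 1: Juniper vs Cedar — 9–8, Juniper advances.
Round 2: Juniper vs Kiln — 5–12, Kiln advances.
Round 3: Kiln vs Maru — 9–8, Kiln advances.
Kiln survives the agenda.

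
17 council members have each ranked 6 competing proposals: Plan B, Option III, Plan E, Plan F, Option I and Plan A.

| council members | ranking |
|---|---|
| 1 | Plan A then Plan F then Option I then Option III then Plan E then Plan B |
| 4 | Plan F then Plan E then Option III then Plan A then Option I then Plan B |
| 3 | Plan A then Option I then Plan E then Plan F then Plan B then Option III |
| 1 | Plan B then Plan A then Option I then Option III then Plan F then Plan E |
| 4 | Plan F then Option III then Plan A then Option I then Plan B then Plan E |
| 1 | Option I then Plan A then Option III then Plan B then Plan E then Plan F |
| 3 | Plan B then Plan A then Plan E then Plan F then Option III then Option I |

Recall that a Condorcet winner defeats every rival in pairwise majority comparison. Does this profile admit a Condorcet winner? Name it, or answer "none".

Plan A

Head-to-head results (17 council members):
Plan B–Option III: Option III 10–7.
Plan B–Plan E: Plan B 9–8.
Plan B vs Plan F: Plan F wins 12–5.
Plan B vs Option I: Option I wins 13–4.
Plan B vs Plan A: Plan A, 13–4.
Option III–Plan E: Plan E 10–7.
Option III vs Plan F: Plan F, 15–2.
Option III–Option I: Option III 11–6.
Option III–Plan A: Plan A 9–8.
Plan E vs Plan F: Plan F, 10–7.
Plan E–Option I: Option I 10–7.
Plan E vs Plan A: Plan A wins 13–4.
Plan F–Option I: Plan F 12–5.
Plan F–Plan A: Plan A 9–8.
Option I vs Plan A: Plan A wins 16–1.
Only Plan A has no losses; Plan A is the Condorcet winner.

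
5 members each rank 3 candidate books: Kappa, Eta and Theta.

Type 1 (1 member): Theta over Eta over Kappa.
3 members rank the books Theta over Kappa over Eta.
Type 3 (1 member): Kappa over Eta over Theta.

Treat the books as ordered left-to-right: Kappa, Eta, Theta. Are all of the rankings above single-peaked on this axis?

no

Axis positions: Kappa=1, Eta=2, Theta=3.
Type 1 (peak Theta at position 3): ranking walks positions 3-2-1, expanding outward from the peak — single-peaked.
Type 2: ranking walks positions 3-1-2; Kappa is ranked above Eta even though Eta lies between Kappa and the peak Theta on the axis — preferences dip and rise again. Not single-peaked.
Type 3 (peak Kappa at position 1): ranking walks positions 1-2-3, expanding outward from the peak — single-peaked.
Type 2 violates single-peakedness, so the profile is not single-peaked on this axis.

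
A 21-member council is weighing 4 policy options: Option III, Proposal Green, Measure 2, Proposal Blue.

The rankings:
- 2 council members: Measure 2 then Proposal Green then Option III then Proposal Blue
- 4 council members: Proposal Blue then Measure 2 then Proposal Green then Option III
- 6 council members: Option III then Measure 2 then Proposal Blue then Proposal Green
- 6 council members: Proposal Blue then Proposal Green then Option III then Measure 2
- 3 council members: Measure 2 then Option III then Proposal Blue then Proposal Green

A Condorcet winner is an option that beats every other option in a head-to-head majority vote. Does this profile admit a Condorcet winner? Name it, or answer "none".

Pairwise majorities:
Option III vs Proposal Green: 9 to 12, Proposal Green.
Option III vs Measure 2: 12 to 9, Option III.
Option III vs Proposal Blue: Option III is ranked higher on 2+6+3 = 11 ballots, Proposal Blue on 10. Option III wins 11–10.
Proposal Green vs Measure 2: Proposal Green is ranked higher on 6 ballots, Measure 2 on 15. Measure 2 wins 15–6.
Proposal Green vs Proposal Blue: 2 to 19, Proposal Blue.
Measure 2 vs Proposal Blue: 11 to 10, Measure 2.
Each option drops at least one matchup (Option III loses to Proposal Green; Proposal Green loses to Measure 2; Measure 2 loses to Option III; Proposal Blue loses to Option III); the cycle Option III beats Measure 2 beats Proposal Green beats Option III rules out a Condorcet winner.

none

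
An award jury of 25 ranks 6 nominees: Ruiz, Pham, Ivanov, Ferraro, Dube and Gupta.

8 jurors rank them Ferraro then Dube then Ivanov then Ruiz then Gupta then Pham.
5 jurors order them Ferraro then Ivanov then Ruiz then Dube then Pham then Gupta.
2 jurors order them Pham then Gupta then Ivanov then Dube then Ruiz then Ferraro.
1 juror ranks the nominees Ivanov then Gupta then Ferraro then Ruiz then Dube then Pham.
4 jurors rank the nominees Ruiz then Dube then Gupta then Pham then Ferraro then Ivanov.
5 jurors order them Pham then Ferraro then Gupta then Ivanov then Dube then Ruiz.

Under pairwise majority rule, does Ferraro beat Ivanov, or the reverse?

Ballots ranking Ferraro above Ivanov: 8 + 5 + 4 + 5 = 22.
Ballots ranking Ivanov above Ferraro: 25 − 22 = 3.
Ferraro wins the head-to-head 22–3.

Ferraro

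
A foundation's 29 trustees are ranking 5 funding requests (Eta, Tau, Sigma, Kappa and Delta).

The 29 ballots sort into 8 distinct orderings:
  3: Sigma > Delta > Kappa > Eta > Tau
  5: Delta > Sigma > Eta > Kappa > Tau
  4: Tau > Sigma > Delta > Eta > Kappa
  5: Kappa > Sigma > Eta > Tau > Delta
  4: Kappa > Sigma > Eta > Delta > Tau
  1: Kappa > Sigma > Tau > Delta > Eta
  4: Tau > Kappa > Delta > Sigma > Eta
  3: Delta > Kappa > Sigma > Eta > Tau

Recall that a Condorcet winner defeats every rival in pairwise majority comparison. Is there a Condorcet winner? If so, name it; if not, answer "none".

Pairwise majorities:
Eta vs Tau: Eta wins 20–9.
Eta vs Sigma: 0 for Eta, 29 for Sigma — Sigma by 29–0.
Eta vs Kappa: Kappa, 20–9.
Eta vs Delta: Delta, 20–9.
Tau vs Sigma: 4+4 = 8 for Tau, 21 for Sigma — Sigma by 21–8.
Tau vs Kappa: Kappa, 21–8.
Tau vs Delta: Delta wins 15–14.
Sigma vs Kappa: Kappa wins 17–12.
Sigma vs Delta: Sigma wins 17–12.
Kappa vs Delta: Kappa is ranked higher on 5+4+1+4 = 14 ballots, Delta on 15. Delta wins 15–14.
Every project loses at least once (Eta loses to Sigma; Tau loses to Eta; Sigma loses to Kappa; Kappa loses to Delta; Delta loses to Sigma). The majority relation contains the cycle Sigma > Delta > Kappa > Sigma, so there is no Condorcet winner.

none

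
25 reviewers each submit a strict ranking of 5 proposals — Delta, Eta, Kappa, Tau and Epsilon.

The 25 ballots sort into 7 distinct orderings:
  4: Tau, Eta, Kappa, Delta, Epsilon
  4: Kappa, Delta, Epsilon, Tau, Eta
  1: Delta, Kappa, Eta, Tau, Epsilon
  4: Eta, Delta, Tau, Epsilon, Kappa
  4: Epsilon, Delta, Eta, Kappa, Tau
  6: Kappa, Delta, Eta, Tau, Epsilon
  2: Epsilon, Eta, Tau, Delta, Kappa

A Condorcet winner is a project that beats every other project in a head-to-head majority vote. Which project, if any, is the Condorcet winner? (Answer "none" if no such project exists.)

none

Pairwise majorities:
Delta vs Eta: 4+1+4+6 = 15 for Delta, 10 for Eta — Delta by 15–10.
Delta vs Kappa: Delta preferred on 1+4+4+2 = 11 ballots; Kappa wins 14–11.
Delta vs Tau: Delta, 19–6.
Delta vs Epsilon: Delta wins 19–6.
Eta vs Kappa: 4+4+4+2 = 14 for Eta, 11 for Kappa — Eta by 14–11.
Eta–Tau: Eta 17–8.
Eta vs Epsilon: 4+1+4+6 = 15 for Eta, 10 for Epsilon — Eta by 15–10.
Kappa–Tau: Kappa 15–10.
Kappa vs Epsilon: Kappa, 15–10.
Tau vs Epsilon: Tau wins 15–10.
No project is unbeaten: Delta loses to Kappa; Eta loses to Delta; Kappa loses to Eta; Tau loses to Delta; Epsilon loses to Delta. In particular Delta beats Eta beats Kappa beats Delta is a majority cycle — no Condorcet winner exists.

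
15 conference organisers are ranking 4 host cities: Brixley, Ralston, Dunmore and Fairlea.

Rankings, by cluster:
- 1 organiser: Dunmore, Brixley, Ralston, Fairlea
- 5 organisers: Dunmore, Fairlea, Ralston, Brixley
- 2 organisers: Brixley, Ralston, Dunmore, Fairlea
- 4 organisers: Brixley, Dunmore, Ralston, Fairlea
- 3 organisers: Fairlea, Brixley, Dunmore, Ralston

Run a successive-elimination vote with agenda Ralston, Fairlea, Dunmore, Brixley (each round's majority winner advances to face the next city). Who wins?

Round 1: Ralston vs Fairlea — 7–8, Fairlea advances.
Round 2: Fairlea vs Dunmore — 3–12, Dunmore advances.
Round 3: Dunmore vs Brixley — 6–9, Brixley advances.
The agenda winner is Brixley.

Brixley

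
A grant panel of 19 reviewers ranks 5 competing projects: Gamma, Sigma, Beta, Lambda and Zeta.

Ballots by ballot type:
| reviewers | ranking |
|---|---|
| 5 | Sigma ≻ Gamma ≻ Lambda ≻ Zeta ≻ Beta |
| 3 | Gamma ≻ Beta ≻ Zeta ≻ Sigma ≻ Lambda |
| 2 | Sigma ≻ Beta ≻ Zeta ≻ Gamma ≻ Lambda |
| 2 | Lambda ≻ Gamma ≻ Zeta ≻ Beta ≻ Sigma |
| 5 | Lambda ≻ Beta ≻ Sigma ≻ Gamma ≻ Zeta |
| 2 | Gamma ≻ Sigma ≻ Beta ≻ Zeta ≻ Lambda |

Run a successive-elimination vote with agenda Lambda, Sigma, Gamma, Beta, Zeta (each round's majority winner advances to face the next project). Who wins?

Beta

Round 1: Lambda vs Sigma — 7–12, Sigma advances.
Round 2: Sigma vs Gamma — 12–7, Sigma advances.
Round 3: Sigma vs Beta — 9–10, Beta advances.
Round 4: Beta vs Zeta — 12–7, Beta advances.
Beta survives the agenda.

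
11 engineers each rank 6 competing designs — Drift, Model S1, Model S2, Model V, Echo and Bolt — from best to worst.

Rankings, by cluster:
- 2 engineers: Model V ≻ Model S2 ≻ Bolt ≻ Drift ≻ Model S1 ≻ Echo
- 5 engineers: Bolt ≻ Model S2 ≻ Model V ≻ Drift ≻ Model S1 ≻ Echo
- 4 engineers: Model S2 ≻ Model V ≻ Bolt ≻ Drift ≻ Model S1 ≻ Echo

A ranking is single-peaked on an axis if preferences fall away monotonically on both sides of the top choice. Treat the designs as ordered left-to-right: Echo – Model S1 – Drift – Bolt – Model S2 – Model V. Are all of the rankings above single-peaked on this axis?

yes

Axis positions: Echo=1, Model S1=2, Drift=3, Bolt=4, Model S2=5, Model V=6.
Cluster 1 (peak Model V at position 6): ranking walks positions 6-5-4-3-2-1, expanding outward from the peak — single-peaked.
Cluster 2 (peak Bolt at position 4): ranking walks positions 4-5-6-3-2-1, expanding outward from the peak — single-peaked.
Cluster 3 (peak Model S2 at position 5): ranking walks positions 5-6-4-3-2-1, expanding outward from the peak — single-peaked.
Every ranking is single-peaked on this axis.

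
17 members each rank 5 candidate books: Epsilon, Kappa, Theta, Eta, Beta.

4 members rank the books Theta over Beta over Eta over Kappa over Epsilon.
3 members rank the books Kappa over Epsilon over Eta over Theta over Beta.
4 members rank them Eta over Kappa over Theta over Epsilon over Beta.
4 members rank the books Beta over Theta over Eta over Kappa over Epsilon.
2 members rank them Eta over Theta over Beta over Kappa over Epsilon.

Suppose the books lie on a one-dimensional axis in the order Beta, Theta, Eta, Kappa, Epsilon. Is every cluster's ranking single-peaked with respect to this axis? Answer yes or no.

yes

Axis positions: Beta=1, Theta=2, Eta=3, Kappa=4, Epsilon=5.
Cluster 1 (peak Theta at position 2): ranking walks positions 2-1-3-4-5, expanding outward from the peak — single-peaked.
Cluster 2 (peak Kappa at position 4): ranking walks positions 4-5-3-2-1, expanding outward from the peak — single-peaked.
Cluster 3 (peak Eta at position 3): ranking walks positions 3-4-2-5-1, expanding outward from the peak — single-peaked.
Cluster 4 (peak Beta at position 1): ranking walks positions 1-2-3-4-5, expanding outward from the peak — single-peaked.
Cluster 5 (peak Eta at position 3): ranking walks positions 3-2-1-4-5, expanding outward from the peak — single-peaked.
Every ranking is single-peaked on this axis.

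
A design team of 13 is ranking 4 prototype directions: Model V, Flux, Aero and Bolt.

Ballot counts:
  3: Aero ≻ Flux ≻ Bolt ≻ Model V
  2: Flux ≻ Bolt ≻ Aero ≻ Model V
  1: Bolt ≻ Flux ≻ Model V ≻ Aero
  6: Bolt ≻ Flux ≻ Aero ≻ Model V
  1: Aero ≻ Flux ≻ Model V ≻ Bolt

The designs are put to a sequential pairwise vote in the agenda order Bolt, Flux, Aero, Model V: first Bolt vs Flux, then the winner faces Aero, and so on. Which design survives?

Round 1: Bolt vs Flux — 7–6, Bolt advances.
Round 2: Bolt vs Aero — 9–4, Bolt advances.
Round 3: Bolt vs Model V — 12–1, Bolt advances.
Bolt survives the agenda.

Bolt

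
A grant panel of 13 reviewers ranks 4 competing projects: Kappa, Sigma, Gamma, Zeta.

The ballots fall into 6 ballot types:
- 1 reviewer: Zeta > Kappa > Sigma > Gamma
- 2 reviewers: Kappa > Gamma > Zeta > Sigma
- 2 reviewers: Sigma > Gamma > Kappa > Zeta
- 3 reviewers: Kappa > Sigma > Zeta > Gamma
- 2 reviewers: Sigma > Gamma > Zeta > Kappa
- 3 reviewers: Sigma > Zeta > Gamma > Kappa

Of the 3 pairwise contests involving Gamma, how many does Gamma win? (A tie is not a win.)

1

Gamma against each rival (13 reviewers):
Gamma vs Kappa: Gamma, 7–6.
Gamma–Sigma: Sigma 11–2.
Gamma vs Zeta: Gamma preferred on 2+2+2 = 6 ballots; Zeta wins 7–6.
Gamma beats Kappa; loses to Sigma, Zeta — 1 pairwise win.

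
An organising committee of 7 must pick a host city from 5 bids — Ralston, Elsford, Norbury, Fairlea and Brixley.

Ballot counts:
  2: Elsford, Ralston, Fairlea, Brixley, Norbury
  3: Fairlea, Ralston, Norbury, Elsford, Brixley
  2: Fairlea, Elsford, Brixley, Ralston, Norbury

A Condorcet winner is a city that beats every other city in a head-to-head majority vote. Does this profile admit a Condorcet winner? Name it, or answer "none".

Fairlea

Pairwise majorities:
Ralston vs Elsford: Elsford wins 4–3.
Ralston vs Norbury: Ralston, 7–0.
Ralston vs Fairlea: Fairlea wins 5–2.
Ralston vs Brixley: Ralston wins 5–2.
Elsford vs Norbury: Elsford, 4–3.
Elsford vs Fairlea: Fairlea wins 5–2.
Elsford vs Brixley: Elsford, 7–0.
Norbury vs Fairlea: Fairlea wins 7–0.
Norbury–Brixley: Brixley 4–3.
Fairlea vs Brixley: Fairlea, 7–0.
Only Fairlea has no losses; Fairlea is the Condorcet winner.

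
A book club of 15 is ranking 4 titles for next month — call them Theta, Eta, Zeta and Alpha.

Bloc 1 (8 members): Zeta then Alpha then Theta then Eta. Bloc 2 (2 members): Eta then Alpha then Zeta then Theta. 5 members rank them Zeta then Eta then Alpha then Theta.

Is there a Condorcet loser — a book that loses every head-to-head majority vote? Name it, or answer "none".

Pairwise majorities:
Theta–Eta: Theta 8–7.
Theta–Zeta: Zeta 15–0.
Theta–Alpha: Alpha 15–0.
Eta–Zeta: Zeta 13–2.
Eta–Alpha: Alpha 8–7.
Zeta vs Alpha: Zeta wins 13–2.
Eta loses to every other book — it is the Condorcet loser.

Eta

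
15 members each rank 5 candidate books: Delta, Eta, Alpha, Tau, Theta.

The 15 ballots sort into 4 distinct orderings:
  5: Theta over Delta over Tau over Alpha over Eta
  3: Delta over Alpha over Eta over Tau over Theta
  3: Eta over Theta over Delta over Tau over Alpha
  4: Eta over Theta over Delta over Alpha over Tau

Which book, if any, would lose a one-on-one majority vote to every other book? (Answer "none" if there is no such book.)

none

Pairwise majorities:
Delta vs Eta: 8 to 7, Delta.
Delta–Alpha: Delta 15–0.
Delta vs Tau: Delta wins 15–0.
Delta vs Theta: 3 for Delta, 12 for Theta — Theta by 12–3.
Eta vs Alpha: Eta preferred on 3+4 = 7 ballots; Alpha wins 8–7.
Eta vs Tau: Eta wins 10–5.
Eta vs Theta: 10 to 5, Eta.
Alpha vs Tau: Tau, 8–7.
Alpha vs Theta: 3 for Alpha, 12 for Theta — Theta by 12–3.
Tau vs Theta: Theta wins 12–3.
Every book wins at least one matchup (Delta beats Eta; Eta beats Tau; Alpha beats Eta; Tau beats Alpha; Theta beats Delta), so there is no Condorcet loser.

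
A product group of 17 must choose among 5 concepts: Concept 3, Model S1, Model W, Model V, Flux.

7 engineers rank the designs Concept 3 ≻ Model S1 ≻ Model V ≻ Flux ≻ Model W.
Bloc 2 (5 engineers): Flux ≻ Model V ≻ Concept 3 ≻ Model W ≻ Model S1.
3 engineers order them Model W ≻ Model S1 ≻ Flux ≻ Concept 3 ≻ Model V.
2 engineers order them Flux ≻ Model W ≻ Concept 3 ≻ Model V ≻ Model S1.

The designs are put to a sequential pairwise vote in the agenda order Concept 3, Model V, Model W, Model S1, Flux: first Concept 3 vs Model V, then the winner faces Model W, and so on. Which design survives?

Round 1: Concept 3 vs Model V — 12–5, Concept 3 advances.
Round 2: Concept 3 vs Model W — 12–5, Concept 3 advances.
Round 3: Concept 3 vs Model S1 — 14–3, Concept 3 advances.
Round 4: Concept 3 vs Flux — 7–10, Flux advances.
Flux survives the agenda.

Flux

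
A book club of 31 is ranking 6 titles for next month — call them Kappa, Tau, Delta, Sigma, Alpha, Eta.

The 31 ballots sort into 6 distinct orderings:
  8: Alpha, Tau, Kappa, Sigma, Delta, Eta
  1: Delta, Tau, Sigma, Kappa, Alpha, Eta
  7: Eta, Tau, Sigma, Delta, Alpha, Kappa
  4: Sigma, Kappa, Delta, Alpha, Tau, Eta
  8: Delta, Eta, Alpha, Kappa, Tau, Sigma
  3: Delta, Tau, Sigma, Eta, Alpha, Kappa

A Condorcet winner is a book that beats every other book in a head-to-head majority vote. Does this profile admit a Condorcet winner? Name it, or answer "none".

Pairwise majorities:
Kappa vs Tau: Kappa is ranked higher on 4+8 = 12 ballots, Tau on 19. Tau wins 19–12.
Kappa vs Delta: Kappa preferred on 8+4 = 12 ballots; Delta wins 19–12.
Kappa vs Sigma: 8+8 = 16 for Kappa, 15 for Sigma — Kappa by 16–15.
Kappa vs Alpha: 5 to 26, Alpha.
Kappa vs Eta: 8+1+4 = 13 for Kappa, 18 for Eta — Eta by 18–13.
Tau vs Delta: 15 to 16, Delta.
Tau vs Sigma: Tau is ranked higher on 8+1+7+8+3 = 27 ballots, Sigma on 4. Tau wins 27–4.
Tau vs Alpha: 1+7+3 = 11 for Tau, 20 for Alpha — Alpha by 20–11.
Tau vs Eta: 16 to 15, Tau.
Delta vs Sigma: Delta preferred on 1+8+3 = 12 ballots; Sigma wins 19–12.
Delta vs Alpha: 23 to 8, Delta.
Delta vs Eta: Delta preferred on 8+1+4+8+3 = 24 ballots; Delta wins 24–7.
Sigma vs Alpha: Sigma is ranked higher on 1+7+4+3 = 15 ballots, Alpha on 16. Alpha wins 16–15.
Sigma vs Eta: 8+1+4+3 = 16 for Sigma, 15 for Eta — Sigma by 16–15.
Alpha vs Eta: Alpha preferred on 8+1+4 = 13 ballots; Eta wins 18–13.
No book is unbeaten: Kappa loses to Tau; Tau loses to Delta; Delta loses to Sigma; Sigma loses to Kappa; Alpha loses to Delta; Eta loses to Tau. In particular Kappa beats Sigma beats Delta beats Kappa is a majority cycle — no Condorcet winner exists.

none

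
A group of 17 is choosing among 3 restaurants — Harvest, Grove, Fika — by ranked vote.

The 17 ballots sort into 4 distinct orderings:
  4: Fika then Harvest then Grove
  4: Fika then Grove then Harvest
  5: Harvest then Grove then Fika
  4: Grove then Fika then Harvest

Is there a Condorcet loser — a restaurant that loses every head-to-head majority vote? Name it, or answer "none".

Head-to-head results (17 friends):
Harvest–Grove: Harvest 9–8.
Harvest vs Fika: Fika wins 12–5.
Grove vs Fika: Grove preferred on 5+4 = 9 ballots; Grove wins 9–8.
Each restaurant has at least one pairwise win (Harvest beats Grove; Grove beats Fika; Fika beats Harvest) — no Condorcet loser.

none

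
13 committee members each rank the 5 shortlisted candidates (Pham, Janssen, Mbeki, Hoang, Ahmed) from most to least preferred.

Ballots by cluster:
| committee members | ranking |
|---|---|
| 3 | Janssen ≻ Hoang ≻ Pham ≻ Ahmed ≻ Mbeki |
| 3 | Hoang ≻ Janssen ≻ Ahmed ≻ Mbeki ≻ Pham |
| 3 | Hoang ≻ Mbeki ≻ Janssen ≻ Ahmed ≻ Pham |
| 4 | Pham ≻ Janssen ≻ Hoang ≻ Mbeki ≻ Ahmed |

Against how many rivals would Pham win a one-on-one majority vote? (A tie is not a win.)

2

Pham against each rival (13 committee members):
Pham vs Janssen: Janssen, 9–4.
Pham–Mbeki: Pham 7–6.
Pham vs Hoang: Pham is ranked higher on 4 ballots, Hoang on 9. Hoang wins 9–4.
Pham vs Ahmed: Pham preferred on 3+4 = 7 ballots; Pham wins 7–6.
Pham beats Mbeki, Ahmed; loses to Janssen, Hoang — 2 pairwise wins.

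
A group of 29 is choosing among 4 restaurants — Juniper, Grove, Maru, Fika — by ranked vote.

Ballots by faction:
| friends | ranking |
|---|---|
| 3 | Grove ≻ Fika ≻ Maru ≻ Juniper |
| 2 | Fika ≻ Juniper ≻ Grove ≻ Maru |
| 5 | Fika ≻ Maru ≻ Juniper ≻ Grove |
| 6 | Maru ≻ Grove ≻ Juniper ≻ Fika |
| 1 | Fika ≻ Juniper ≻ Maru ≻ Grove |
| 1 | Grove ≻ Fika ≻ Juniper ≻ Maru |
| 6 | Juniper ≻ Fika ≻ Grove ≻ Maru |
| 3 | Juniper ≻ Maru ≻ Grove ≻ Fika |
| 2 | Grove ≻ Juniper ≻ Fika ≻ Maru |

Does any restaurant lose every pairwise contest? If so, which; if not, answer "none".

Pairwise majorities:
Juniper vs Grove: Juniper, 17–12.
Juniper–Maru: Juniper 15–14.
Juniper–Fika: Juniper 17–12.
Grove vs Maru: Maru, 15–14.
Grove–Fika: Grove 15–14.
Maru vs Fika: Fika wins 20–9.
Each restaurant has at least one pairwise win (Juniper beats Grove; Grove beats Fika; Maru beats Grove; Fika beats Maru) — no Condorcet loser.

none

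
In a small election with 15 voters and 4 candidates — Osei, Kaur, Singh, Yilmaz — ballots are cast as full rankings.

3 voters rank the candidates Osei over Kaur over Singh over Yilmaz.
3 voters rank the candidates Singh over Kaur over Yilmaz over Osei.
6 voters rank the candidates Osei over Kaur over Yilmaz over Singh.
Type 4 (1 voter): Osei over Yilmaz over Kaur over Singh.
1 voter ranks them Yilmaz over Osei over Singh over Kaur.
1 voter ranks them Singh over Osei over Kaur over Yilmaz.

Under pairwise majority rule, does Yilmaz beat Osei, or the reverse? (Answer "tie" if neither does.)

Osei

Ballots ranking Yilmaz above Osei: 3 + 1 = 4.
Ballots ranking Osei above Yilmaz: 15 − 4 = 11.
Osei wins the head-to-head 11–4.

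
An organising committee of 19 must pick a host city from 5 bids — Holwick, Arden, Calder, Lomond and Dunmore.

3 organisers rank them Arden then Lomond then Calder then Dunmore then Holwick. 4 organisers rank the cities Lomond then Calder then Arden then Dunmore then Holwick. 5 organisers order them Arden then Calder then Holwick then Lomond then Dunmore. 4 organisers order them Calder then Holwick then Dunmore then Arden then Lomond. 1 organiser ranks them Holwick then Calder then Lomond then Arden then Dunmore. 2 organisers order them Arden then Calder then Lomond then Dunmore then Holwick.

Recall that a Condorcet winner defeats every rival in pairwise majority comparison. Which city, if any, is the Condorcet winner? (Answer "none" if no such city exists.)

Pairwise majorities:
Holwick vs Arden: Arden, 14–5.
Holwick vs Calder: Calder wins 18–1.
Holwick–Lomond: Holwick 10–9.
Holwick vs Dunmore: Holwick, 10–9.
Arden vs Calder: Arden wins 10–9.
Arden vs Lomond: Arden wins 14–5.
Arden vs Dunmore: Arden wins 15–4.
Calder–Lomond: Calder 12–7.
Calder vs Dunmore: Calder wins 19–0.
Lomond vs Dunmore: Lomond wins 15–4.
Arden defeats every rival head-to-head and is the Condorcet winner.

Arden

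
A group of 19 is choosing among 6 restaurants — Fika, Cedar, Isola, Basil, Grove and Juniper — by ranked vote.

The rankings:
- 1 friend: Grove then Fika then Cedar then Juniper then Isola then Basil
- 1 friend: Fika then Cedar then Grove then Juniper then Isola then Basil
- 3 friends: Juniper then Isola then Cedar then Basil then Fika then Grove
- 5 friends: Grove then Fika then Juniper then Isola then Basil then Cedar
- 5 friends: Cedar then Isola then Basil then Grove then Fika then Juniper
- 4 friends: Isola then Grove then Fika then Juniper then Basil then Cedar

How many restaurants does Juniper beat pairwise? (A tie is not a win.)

Juniper against each rival (19 friends):
Juniper vs Fika: Juniper is ranked higher on 3 ballots, Fika on 16. Fika wins 16–3.
Juniper vs Cedar: Juniper is ranked higher on 3+5+4 = 12 ballots, Cedar on 7. Juniper wins 12–7.
Juniper vs Isola: Juniper, 10–9.
Juniper vs Basil: 1+1+3+5+4 = 14 for Juniper, 5 for Basil — Juniper by 14–5.
Juniper vs Grove: Grove, 16–3.
Juniper beats Cedar, Isola, Basil; loses to Fika, Grove — 3 pairwise wins.

3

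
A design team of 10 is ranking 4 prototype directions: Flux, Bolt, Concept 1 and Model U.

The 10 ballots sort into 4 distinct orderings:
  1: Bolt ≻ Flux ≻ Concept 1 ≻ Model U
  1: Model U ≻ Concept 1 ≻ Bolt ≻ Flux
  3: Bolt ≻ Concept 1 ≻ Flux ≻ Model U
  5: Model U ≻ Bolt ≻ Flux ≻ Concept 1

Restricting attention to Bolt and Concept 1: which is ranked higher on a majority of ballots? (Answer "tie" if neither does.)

Bolt

Ballots ranking Bolt above Concept 1: 1 + 3 + 5 = 9.
Ballots ranking Concept 1 above Bolt: 10 − 9 = 1.
Bolt wins the head-to-head 9–1.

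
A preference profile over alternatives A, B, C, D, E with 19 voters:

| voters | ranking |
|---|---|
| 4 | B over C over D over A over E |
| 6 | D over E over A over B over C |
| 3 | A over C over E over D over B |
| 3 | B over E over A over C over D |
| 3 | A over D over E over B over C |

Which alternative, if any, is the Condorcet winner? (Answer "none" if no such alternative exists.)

none

Pairwise majorities:
A vs B: A wins 12–7.
A vs C: A wins 15–4.
A vs D: D, 10–9.
A vs E: A wins 10–9.
B–C: B 16–3.
B–D: D 12–7.
B vs E: E wins 12–7.
C vs D: C wins 10–9.
C–E: E 12–7.
D vs E: D, 13–6.
No alternative is unbeaten: A loses to D; B loses to A; C loses to A; D loses to C; E loses to A. In particular A beats C beats D beats A is a majority cycle — no Condorcet winner exists.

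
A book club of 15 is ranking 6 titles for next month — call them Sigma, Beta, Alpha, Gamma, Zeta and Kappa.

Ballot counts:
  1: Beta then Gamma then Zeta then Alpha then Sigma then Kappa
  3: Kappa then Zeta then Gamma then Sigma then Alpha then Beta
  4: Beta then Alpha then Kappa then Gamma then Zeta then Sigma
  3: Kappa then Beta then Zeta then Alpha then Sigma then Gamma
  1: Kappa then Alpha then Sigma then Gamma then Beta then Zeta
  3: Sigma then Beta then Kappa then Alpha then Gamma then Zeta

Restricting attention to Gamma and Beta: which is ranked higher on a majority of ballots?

Ballots ranking Gamma above Beta: 3 + 1 = 4.
Ballots ranking Beta above Gamma: 15 − 4 = 11.
Beta wins the head-to-head 11–4.

Beta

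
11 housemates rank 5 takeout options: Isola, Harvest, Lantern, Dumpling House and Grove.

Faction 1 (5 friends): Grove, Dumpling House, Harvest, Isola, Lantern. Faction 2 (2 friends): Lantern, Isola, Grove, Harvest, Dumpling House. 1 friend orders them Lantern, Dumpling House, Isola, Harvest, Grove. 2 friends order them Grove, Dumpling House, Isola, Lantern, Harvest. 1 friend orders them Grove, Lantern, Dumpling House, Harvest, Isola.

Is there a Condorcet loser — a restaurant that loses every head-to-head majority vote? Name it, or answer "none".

Pairwise majorities:
Isola vs Harvest: Harvest wins 6–5.
Isola vs Lantern: 5+2 = 7 for Isola, 4 for Lantern — Isola by 7–4.
Isola vs Dumpling House: Isola is ranked higher on 2 ballots, Dumpling House on 9. Dumpling House wins 9–2.
Isola vs Grove: 3 to 8, Grove.
Harvest vs Lantern: Lantern, 6–5.
Harvest–Dumpling House: Dumpling House 9–2.
Harvest vs Grove: Grove, 10–1.
Lantern–Dumpling House: Dumpling House 7–4.
Lantern vs Grove: Grove wins 8–3.
Dumpling House vs Grove: Dumpling House is ranked higher on 1 ballot, Grove on 10. Grove wins 10–1.
Each restaurant has at least one pairwise win (Isola beats Lantern; Harvest beats Isola; Lantern beats Harvest; Dumpling House beats Isola; Grove beats Isola) — no Condorcet loser.

none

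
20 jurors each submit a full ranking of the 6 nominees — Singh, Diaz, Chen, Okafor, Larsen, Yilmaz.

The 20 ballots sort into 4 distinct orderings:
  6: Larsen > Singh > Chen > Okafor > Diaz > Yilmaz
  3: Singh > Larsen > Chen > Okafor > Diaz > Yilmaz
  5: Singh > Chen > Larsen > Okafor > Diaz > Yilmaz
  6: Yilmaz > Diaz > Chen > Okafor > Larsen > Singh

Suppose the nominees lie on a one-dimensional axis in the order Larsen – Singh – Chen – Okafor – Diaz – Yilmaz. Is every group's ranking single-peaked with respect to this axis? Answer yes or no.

no

Axis positions: Larsen=1, Singh=2, Chen=3, Okafor=4, Diaz=5, Yilmaz=6.
Group 1 (peak Larsen at position 1): ranking walks positions 1-2-3-4-5-6, expanding outward from the peak — single-peaked.
Group 2 (peak Singh at position 2): ranking walks positions 2-1-3-4-5-6, expanding outward from the peak — single-peaked.
Group 3 (peak Singh at position 2): ranking walks positions 2-3-1-4-5-6, expanding outward from the peak — single-peaked.
Group 4: ranking walks positions 6-5-3-4-1-2; Chen is ranked above Okafor even though Okafor lies between Chen and the peak Yilmaz on the axis — preferences dip and rise again. Not single-peaked.
Group 4 violates single-peakedness, so the profile is not single-peaked on this axis.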